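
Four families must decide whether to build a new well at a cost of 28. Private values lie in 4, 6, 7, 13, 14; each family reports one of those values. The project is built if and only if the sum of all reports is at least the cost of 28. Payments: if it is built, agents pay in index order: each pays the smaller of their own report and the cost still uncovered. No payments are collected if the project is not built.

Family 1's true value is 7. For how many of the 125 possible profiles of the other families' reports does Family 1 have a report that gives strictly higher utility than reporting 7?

Others report (4, 4, 14): truth gives 0; report 6 gives 1 > 0. Violating.
Others report (4, 6, 13): truth gives 0; report 6 gives 1 > 0. Violating.
Others report (4, 6, 14): truth gives 0; report 4 gives 3 > 0. Violating.
Others report (4, 7, 13): truth gives 0; report 4 gives 3 > 0. Violating.
Others report (4, 4, 4): truth gives 0; no alternative beats it.
Others report (4, 4, 6): truth gives 0; no alternative beats it.
(Checking all 125 profiles: 95 have a profitable deviation, 30 do not.)

95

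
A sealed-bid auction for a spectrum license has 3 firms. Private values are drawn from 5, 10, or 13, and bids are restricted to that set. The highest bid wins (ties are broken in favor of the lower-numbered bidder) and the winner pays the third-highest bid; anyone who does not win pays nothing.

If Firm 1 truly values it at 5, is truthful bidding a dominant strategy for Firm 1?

Yes

Check each profile of the others' bids and compare truth against every alternative bid.
Others bid (10, 10): truth gives 0, best alternative gives -5.
Others bid (5, 5): truth gives 0, best alternative gives 0.
Others bid (5, 10): truth gives 0, best alternative gives 0.
Others bid (5, 13): truth gives 0, best alternative gives 0.
Others bid (10, 5): truth gives 0, best alternative gives 0.
Others bid (10, 13): truth gives 0, best alternative gives 0.
(Remaining 3 profiles checked similarly; truth is weakly best in each.)
In every case the truthful bid is at least as good as any alternative, so it is a dominant strategy.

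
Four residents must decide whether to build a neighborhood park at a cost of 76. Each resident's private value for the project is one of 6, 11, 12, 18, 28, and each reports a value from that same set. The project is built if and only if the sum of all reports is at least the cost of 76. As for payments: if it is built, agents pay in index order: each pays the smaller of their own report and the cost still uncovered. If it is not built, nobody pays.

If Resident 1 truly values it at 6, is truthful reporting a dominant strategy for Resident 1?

Check each profile of the others' reports and compare truth against every alternative report.
Others report (11, 28, 28): truth gives 0, best alternative gives -5.
Others report (12, 28, 28): truth gives 0, best alternative gives -5.
Others report (18, 28, 28): truth gives 0, best alternative gives -5.
Others report (28, 11, 28): truth gives 0, best alternative gives -5.
Others report (28, 12, 28): truth gives 0, best alternative gives -5.
Others report (28, 18, 28): truth gives 0, best alternative gives -5.
(Remaining 119 profiles checked similarly; truth is weakly best in each.)
In every case the truthful report is at least as good as any alternative, so it is a dominant strategy.

Yes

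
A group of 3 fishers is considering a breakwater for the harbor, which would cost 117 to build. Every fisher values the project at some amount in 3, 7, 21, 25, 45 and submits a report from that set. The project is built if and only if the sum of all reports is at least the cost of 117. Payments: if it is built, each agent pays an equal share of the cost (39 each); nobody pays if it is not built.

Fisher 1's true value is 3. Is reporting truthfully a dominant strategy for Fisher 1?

Check each profile of the others' reports and compare truth against every alternative report.
Others report (3, 3): truth gives 0, best alternative gives 0.
Others report (3, 7): truth gives 0, best alternative gives 0.
Others report (3, 21): truth gives 0, best alternative gives 0.
Others report (3, 25): truth gives 0, best alternative gives 0.
Others report (3, 45): truth gives 0, best alternative gives 0.
Others report (7, 3): truth gives 0, best alternative gives 0.
(Remaining 19 profiles checked similarly; truth is weakly best in each.)
In every case the truthful report is at least as good as any alternative, so it is a dominant strategy.

Yes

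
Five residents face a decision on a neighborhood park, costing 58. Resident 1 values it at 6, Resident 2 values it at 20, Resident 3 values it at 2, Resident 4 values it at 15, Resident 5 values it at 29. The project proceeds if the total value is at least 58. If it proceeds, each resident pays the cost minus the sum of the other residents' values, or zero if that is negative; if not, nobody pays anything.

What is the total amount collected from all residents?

22

Total value 72 ≥ cost 58, so it is built.
Resident 1: others sum to 66; max(0, 58 - 66) = 0.
Resident 2: others sum to 52; max(0, 58 - 52) = 6.
Resident 3: others sum to 70; max(0, 58 - 70) = 0.
Resident 4: others sum to 57; max(0, 58 - 57) = 1.
Resident 5: others sum to 43; max(0, 58 - 43) = 15.
Total collected = 0 + 6 + 0 + 1 + 15 = 22.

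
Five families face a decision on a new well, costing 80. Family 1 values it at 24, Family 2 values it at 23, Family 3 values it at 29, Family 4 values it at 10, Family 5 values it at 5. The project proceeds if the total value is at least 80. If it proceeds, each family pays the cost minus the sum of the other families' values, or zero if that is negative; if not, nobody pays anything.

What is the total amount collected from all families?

43

Total value 91 ≥ cost 80, so it is built.
Family 1: others sum to 67; max(0, 80 - 67) = 13.
Family 2: others sum to 68; max(0, 80 - 68) = 12.
Family 3: others sum to 62; max(0, 80 - 62) = 18.
Family 4: others sum to 81; max(0, 80 - 81) = 0.
Family 5: others sum to 86; max(0, 80 - 86) = 0.
Total collected = 13 + 12 + 18 + 0 + 0 = 43.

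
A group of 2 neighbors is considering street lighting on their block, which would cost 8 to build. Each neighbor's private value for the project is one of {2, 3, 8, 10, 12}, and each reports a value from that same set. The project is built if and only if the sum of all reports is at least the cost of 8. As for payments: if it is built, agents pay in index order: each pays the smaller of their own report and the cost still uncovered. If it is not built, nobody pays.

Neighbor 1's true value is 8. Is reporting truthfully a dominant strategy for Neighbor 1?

No

Consider the case where Neighbor 2 reports 8.
Truthful report 8: project built, pays 8, utility 8 - 8 = 0.
Report 2 instead: project built, pays 2, utility 8 - 2 = 6.
Since 6 > 0, reporting 2 is strictly better here, so truthful reporting is not dominant.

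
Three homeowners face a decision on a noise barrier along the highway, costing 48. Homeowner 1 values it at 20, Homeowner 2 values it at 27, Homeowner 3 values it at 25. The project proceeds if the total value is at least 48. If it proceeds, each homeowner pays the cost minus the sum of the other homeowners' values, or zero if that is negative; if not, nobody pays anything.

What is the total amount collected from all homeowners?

4

Total value 72 ≥ cost 48, so it is built.
Homeowner 1: others sum to 52; max(0, 48 - 52) = 0.
Homeowner 2: others sum to 45; max(0, 48 - 45) = 3.
Homeowner 3: others sum to 47; max(0, 48 - 47) = 1.
Total collected = 0 + 3 + 1 = 4.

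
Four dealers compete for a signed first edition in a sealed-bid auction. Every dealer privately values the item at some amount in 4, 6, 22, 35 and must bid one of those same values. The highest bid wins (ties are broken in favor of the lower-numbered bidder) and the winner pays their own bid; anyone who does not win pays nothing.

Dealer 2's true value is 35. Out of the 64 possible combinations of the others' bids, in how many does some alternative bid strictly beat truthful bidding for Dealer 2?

Others bid (4, 4, 4): truth gives 0; bid 6 gives 29 > 0. Violating.
Others bid (4, 4, 6): truth gives 0; bid 6 gives 29 > 0. Violating.
Others bid (4, 4, 22): truth gives 0; bid 22 gives 13 > 0. Violating.
Others bid (4, 6, 4): truth gives 0; bid 6 gives 29 > 0. Violating.
Others bid (4, 4, 35): truth gives 0; no alternative beats it.
Others bid (4, 6, 35): truth gives 0; no alternative beats it.
(Checking all 64 profiles: 18 have a profitable deviation, 46 do not.)

18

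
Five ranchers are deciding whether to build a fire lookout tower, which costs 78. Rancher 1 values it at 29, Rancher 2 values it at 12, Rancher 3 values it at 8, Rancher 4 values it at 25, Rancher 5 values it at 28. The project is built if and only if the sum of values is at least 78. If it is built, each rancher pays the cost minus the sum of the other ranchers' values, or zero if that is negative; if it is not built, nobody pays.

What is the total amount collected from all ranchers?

Total value 102 ≥ cost 78, so it is built.
Rancher 1: others sum to 73; max(0, 78 - 73) = 5.
Rancher 2: others sum to 90; max(0, 78 - 90) = 0.
Rancher 3: others sum to 94; max(0, 78 - 94) = 0.
Rancher 4: others sum to 77; max(0, 78 - 77) = 1.
Rancher 5: others sum to 74; max(0, 78 - 74) = 4.
Total collected = 5 + 0 + 0 + 1 + 4 = 10.

10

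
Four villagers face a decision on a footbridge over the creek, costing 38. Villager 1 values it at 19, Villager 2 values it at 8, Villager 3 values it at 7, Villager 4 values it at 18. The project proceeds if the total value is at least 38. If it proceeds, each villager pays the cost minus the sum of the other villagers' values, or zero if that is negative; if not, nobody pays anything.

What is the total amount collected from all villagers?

9

Total value 52 ≥ cost 38, so it is built.
Villager 1: others sum to 33; max(0, 38 - 33) = 5.
Villager 2: others sum to 44; max(0, 38 - 44) = 0.
Villager 3: others sum to 45; max(0, 38 - 45) = 0.
Villager 4: others sum to 34; max(0, 38 - 34) = 4.
Total collected = 5 + 0 + 0 + 4 = 9.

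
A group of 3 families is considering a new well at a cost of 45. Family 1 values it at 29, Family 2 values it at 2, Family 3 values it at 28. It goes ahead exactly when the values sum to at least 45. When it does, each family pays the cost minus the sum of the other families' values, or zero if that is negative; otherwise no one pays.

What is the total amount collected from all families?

29

Total value 59 ≥ cost 45, so it is built.
Family 1: others sum to 30; max(0, 45 - 30) = 15.
Family 2: others sum to 57; max(0, 45 - 57) = 0.
Family 3: others sum to 31; max(0, 45 - 31) = 14.
Total collected = 15 + 0 + 14 = 29.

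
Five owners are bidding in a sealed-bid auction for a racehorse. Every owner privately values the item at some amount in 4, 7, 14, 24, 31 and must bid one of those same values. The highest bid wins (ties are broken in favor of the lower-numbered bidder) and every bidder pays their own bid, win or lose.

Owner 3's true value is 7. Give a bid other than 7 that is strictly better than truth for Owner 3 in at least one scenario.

4

Suppose Owner 1 bids 4, Owner 2 bids 4, Owner 4 bids 4 and Owner 5 bids 14.
Bid 7: loses but pays 7, utility -7.
Bid 4: loses but pays 4, utility -4.
So bidding 4 beats truth here (-4 > -7).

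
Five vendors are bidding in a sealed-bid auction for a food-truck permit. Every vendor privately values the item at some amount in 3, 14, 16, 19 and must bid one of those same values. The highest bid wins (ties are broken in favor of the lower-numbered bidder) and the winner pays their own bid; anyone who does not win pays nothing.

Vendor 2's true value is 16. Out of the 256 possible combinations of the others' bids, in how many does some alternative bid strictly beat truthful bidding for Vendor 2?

Others bid (3, 3, 3, 3): truth gives 0; bid 14 gives 2 > 0. Violating.
Others bid (3, 3, 3, 14): truth gives 0; bid 14 gives 2 > 0. Violating.
Others bid (3, 3, 14, 3): truth gives 0; bid 14 gives 2 > 0. Violating.
Others bid (3, 3, 14, 14): truth gives 0; bid 14 gives 2 > 0. Violating.
Others bid (3, 3, 3, 16): truth gives 0; no alternative beats it.
Others bid (3, 3, 3, 19): truth gives 0; no alternative beats it.
(Checking all 256 profiles: 8 have a profitable deviation, 248 do not.)

8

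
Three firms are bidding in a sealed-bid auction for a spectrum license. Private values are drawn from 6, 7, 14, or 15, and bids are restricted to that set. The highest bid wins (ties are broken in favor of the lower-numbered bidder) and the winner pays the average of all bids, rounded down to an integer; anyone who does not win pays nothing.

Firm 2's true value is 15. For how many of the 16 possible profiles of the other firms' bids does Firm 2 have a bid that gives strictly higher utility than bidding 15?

Others bid (6, 6): truth gives 6; bid 7 gives 9 > 6. Violating.
Others bid (6, 7): truth gives 6; bid 7 gives 9 > 6. Violating.
Others bid (7, 14): truth gives 3; bid 14 gives 4 > 3. Violating.
Others bid (6, 14): truth gives 4; no alternative beats it.
Others bid (6, 15): truth gives 3; no alternative beats it.
(Checking all 16 profiles: 3 have a profitable deviation, 13 do not.)

3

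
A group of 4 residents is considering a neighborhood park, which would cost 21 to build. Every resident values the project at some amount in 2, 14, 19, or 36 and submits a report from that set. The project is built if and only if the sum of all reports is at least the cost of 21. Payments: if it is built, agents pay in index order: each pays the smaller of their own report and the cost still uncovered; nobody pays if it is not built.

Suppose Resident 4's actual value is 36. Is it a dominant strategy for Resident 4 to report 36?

Check each profile of the others' reports and compare truth against every alternative report.
Others report (2, 2, 19): truth gives 36, best alternative gives 36.
Others report (2, 2, 36): truth gives 36, best alternative gives 36.
Others report (2, 14, 14): truth gives 36, best alternative gives 36.
Others report (2, 14, 19): truth gives 36, best alternative gives 36.
Others report (2, 14, 36): truth gives 36, best alternative gives 36.
Others report (2, 19, 2): truth gives 36, best alternative gives 36.
(Remaining 58 profiles checked similarly; truth is weakly best in each.)
In every case the truthful report is at least as good as any alternative, so it is a dominant strategy.

Yes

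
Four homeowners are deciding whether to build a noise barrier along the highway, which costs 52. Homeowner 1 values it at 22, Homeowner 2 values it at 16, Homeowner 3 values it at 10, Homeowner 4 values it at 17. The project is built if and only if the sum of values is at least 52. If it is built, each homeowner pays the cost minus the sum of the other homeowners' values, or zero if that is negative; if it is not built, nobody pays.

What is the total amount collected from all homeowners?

Total value 65 ≥ cost 52, so it is built.
Homeowner 1: others sum to 43; max(0, 52 - 43) = 9.
Homeowner 2: others sum to 49; max(0, 52 - 49) = 3.
Homeowner 3: others sum to 55; max(0, 52 - 55) = 0.
Homeowner 4: others sum to 48; max(0, 52 - 48) = 4.
Total collected = 9 + 3 + 0 + 4 = 16.

16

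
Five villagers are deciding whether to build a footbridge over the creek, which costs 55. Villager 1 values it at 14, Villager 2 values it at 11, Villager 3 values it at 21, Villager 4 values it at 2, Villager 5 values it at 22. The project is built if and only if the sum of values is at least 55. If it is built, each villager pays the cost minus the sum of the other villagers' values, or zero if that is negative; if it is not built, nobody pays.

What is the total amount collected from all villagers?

Total value 70 ≥ cost 55, so it is built.
Villager 1: others sum to 56; max(0, 55 - 56) = 0.
Villager 2: others sum to 59; max(0, 55 - 59) = 0.
Villager 3: others sum to 49; max(0, 55 - 49) = 6.
Villager 4: others sum to 68; max(0, 55 - 68) = 0.
Villager 5: others sum to 48; max(0, 55 - 48) = 7.
Total collected = 0 + 0 + 6 + 0 + 7 = 13.

13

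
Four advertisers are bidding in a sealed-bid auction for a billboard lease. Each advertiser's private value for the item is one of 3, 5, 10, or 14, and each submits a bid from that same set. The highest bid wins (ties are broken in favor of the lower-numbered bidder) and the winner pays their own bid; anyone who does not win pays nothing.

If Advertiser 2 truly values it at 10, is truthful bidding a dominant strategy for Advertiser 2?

No

Consider the case where Advertiser 1 bids 3, Advertiser 3 bids 3 and Advertiser 4 bids 3.
Truthful bid 10: wins, pays 10, utility 10 - 10 = 0.
Bid 5 instead: wins, pays 5, utility 10 - 5 = 5.
Since 5 > 0, bidding 5 is strictly better here, so truthful bidding is not dominant.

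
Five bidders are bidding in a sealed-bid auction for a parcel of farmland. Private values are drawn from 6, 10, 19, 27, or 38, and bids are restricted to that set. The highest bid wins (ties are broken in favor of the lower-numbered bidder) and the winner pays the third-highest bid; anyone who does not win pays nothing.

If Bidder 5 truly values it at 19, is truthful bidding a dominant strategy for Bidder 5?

Consider the case where Bidder 1 bids 6, Bidder 2 bids 6, Bidder 3 bids 6 and Bidder 4 bids 19.
Truthful bid 19: loses, pays 0, utility 0.
Bid 27 instead: wins, pays 6, utility 19 - 6 = 13.
Since 13 > 0, bidding 27 is strictly better here, so truthful bidding is not dominant.

No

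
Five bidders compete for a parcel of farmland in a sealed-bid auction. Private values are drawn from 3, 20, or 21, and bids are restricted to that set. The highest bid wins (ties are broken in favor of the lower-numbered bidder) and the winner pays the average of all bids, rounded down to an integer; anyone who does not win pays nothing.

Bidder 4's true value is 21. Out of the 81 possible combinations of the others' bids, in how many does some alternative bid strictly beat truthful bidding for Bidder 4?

Others bid (3, 3, 3, 20): truth gives 11; bid 20 gives 12 > 11. Violating.
Others bid (3, 3, 3, 3): truth gives 15; no alternative beats it.
Others bid (3, 3, 3, 21): truth gives 11; no alternative beats it.
(Checking all 81 profiles: 1 has a profitable deviation, 80 do not.)

1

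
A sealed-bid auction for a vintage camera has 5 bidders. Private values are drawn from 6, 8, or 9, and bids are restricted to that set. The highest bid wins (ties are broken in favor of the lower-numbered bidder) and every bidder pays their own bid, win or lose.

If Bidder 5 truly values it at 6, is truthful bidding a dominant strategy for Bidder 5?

Consider the case where Bidder 1 bids 6, Bidder 2 bids 6, Bidder 3 bids 6 and Bidder 4 bids 6.
Truthful bid 6: loses but pays 6, utility -6.
Bid 8 instead: wins, pays 8, utility 6 - 8 = -2.
Since -2 > -6, bidding 8 is strictly better here, so truthful bidding is not dominant.

No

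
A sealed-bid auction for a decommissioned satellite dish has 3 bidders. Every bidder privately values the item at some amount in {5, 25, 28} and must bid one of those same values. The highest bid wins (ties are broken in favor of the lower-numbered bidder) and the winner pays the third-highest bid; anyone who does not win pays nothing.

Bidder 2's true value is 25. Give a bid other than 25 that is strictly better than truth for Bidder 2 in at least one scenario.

Suppose Bidder 1 bids 5 and Bidder 3 bids 28.
Bid 25: loses, pays 0, utility 0.
Bid 28: wins, pays 5, utility 25 - 5 = 20.
So bidding 28 beats truth here (20 > 0).

28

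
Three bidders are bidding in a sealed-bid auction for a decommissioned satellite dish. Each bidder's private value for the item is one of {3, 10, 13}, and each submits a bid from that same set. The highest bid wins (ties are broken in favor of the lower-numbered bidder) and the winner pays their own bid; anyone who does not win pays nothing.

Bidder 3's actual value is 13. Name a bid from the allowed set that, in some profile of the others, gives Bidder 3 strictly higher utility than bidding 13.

10

Suppose Bidder 1 bids 3 and Bidder 2 bids 3.
Bid 13: wins, pays 13, utility 13 - 13 = 0.
Bid 10: wins, pays 10, utility 13 - 10 = 3.
So bidding 10 beats truth here (3 > 0).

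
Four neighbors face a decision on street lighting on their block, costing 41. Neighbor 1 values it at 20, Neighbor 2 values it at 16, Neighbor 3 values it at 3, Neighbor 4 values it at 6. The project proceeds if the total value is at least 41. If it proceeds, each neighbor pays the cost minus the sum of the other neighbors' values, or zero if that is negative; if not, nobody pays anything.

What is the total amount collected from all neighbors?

30

Total value 45 ≥ cost 41, so it is built.
Neighbor 1: others sum to 25; max(0, 41 - 25) = 16.
Neighbor 2: others sum to 29; max(0, 41 - 29) = 12.
Neighbor 3: others sum to 42; max(0, 41 - 42) = 0.
Neighbor 4: others sum to 39; max(0, 41 - 39) = 2.
Total collected = 16 + 12 + 0 + 2 = 30.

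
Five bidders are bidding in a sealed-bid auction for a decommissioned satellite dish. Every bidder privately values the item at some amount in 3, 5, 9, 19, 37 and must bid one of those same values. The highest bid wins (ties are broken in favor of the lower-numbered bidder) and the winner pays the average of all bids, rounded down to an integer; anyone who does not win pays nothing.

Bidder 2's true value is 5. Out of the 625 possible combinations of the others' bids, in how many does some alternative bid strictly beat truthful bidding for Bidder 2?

1

Others bid (5, 3, 3, 3): truth gives 0; bid 9 gives 1 > 0. Violating.
Others bid (3, 3, 3, 3): truth gives 2; no alternative beats it.
Others bid (3, 3, 3, 5): truth gives 2; no alternative beats it.
(Checking all 625 profiles: 1 has a profitable deviation, 624 do not.)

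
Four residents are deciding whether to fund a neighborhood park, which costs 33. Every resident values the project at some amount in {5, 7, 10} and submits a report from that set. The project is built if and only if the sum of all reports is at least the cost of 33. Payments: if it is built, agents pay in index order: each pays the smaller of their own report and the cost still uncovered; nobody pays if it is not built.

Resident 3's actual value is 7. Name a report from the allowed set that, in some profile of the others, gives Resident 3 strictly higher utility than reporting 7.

5

Suppose Resident 1 reports 10, Resident 2 reports 10 and Resident 4 reports 10.
Report 7: project built, pays 7, utility 7 - 7 = 0.
Report 5: project built, pays 5, utility 7 - 5 = 2.
So reporting 5 beats truth here (2 > 0).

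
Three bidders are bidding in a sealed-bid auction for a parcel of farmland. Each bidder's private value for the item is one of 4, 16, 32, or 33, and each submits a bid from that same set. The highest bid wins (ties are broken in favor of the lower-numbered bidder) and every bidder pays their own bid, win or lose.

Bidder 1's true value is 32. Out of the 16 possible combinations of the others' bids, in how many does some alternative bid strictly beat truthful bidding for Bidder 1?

Others bid (4, 4): truth gives 0; bid 4 gives 28 > 0. Violating.
Others bid (4, 16): truth gives 0; bid 16 gives 16 > 0. Violating.
Others bid (4, 33): truth gives -32; bid 33 gives -1 > -32. Violating.
Others bid (16, 4): truth gives 0; bid 16 gives 16 > 0. Violating.
Others bid (4, 32): truth gives 0; no alternative beats it.
Others bid (16, 32): truth gives 0; no alternative beats it.
(Checking all 16 profiles: 11 have a profitable deviation, 5 do not.)

11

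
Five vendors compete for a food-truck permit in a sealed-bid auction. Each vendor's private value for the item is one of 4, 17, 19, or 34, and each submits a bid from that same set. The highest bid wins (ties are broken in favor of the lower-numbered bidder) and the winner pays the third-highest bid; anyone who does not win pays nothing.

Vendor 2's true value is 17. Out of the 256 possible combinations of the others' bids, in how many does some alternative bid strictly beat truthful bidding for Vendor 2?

Others bid (4, 4, 4, 19): truth gives 0; bid 19 gives 13 > 0. Violating.
Others bid (4, 4, 4, 34): truth gives 0; bid 34 gives 13 > 0. Violating.
Others bid (4, 4, 19, 4): truth gives 0; bid 19 gives 13 > 0. Violating.
Others bid (4, 4, 34, 4): truth gives 0; bid 34 gives 13 > 0. Violating.
Others bid (4, 4, 4, 4): truth gives 13; no alternative beats it.
Others bid (4, 4, 4, 17): truth gives 13; no alternative beats it.
(Checking all 256 profiles: 8 have a profitable deviation, 248 do not.)

8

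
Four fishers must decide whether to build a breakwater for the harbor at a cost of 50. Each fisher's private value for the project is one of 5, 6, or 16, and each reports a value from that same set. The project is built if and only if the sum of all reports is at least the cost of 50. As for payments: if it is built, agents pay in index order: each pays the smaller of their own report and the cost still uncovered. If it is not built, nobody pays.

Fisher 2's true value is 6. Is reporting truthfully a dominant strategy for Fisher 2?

No

Consider the case where Fisher 1 reports 16, Fisher 3 reports 16 and Fisher 4 reports 16.
Truthful report 6: project built, pays 6, utility 6 - 6 = 0.
Report 5 instead: project built, pays 5, utility 6 - 5 = 1.
Since 1 > 0, reporting 5 is strictly better here, so truthful reporting is not dominant.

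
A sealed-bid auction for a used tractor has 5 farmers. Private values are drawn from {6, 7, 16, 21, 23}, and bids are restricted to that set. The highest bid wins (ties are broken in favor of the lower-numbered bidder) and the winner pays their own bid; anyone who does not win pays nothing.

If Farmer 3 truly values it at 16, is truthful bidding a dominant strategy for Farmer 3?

Consider the case where Farmer 1 bids 6, Farmer 2 bids 6, Farmer 4 bids 6 and Farmer 5 bids 6.
Truthful bid 16: wins, pays 16, utility 16 - 16 = 0.
Bid 7 instead: wins, pays 7, utility 16 - 7 = 9.
Since 9 > 0, bidding 7 is strictly better here, so truthful bidding is not dominant.

No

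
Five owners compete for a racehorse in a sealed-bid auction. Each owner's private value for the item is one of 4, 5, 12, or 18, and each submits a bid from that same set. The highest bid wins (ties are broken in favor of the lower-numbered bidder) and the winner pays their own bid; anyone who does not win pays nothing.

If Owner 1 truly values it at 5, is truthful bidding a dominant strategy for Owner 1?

No

Consider the case where Owner 2 bids 4, Owner 3 bids 4, Owner 4 bids 4 and Owner 5 bids 4.
Truthful bid 5: wins, pays 5, utility 5 - 5 = 0.
Bid 4 instead: wins, pays 4, utility 5 - 4 = 1.
Since 1 > 0, bidding 4 is strictly better here, so truthful bidding is not dominant.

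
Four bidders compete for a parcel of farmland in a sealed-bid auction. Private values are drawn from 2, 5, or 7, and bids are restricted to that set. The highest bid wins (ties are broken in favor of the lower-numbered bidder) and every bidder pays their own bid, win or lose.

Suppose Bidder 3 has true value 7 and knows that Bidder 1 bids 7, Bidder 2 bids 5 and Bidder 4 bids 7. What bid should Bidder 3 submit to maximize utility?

2

Bid 2: loses but pays 2, utility -2.
Bid 5: loses but pays 5, utility -5.
Bid 7: loses but pays 7, utility -7.
The best choice is 2 with utility -2.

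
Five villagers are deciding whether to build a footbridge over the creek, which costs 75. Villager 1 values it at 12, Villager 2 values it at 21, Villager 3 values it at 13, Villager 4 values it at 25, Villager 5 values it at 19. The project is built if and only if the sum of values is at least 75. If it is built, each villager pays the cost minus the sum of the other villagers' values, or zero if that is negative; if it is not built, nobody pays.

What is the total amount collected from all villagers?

20

Total value 90 ≥ cost 75, so it is built.
Villager 1: others sum to 78; max(0, 75 - 78) = 0.
Villager 2: others sum to 69; max(0, 75 - 69) = 6.
Villager 3: others sum to 77; max(0, 75 - 77) = 0.
Villager 4: others sum to 65; max(0, 75 - 65) = 10.
Villager 5: others sum to 71; max(0, 75 - 71) = 4.
Total collected = 0 + 6 + 0 + 10 + 4 = 20.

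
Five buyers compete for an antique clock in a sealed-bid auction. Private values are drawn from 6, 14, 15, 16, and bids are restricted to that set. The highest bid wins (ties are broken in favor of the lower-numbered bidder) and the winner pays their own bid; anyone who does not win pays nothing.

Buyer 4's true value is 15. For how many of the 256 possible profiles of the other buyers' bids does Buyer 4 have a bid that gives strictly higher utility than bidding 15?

Others bid (6, 6, 6, 6): truth gives 0; bid 14 gives 1 > 0. Violating.
Others bid (6, 6, 6, 14): truth gives 0; bid 14 gives 1 > 0. Violating.
Others bid (6, 6, 6, 15): truth gives 0; no alternative beats it.
Others bid (6, 6, 6, 16): truth gives 0; no alternative beats it.
(Checking all 256 profiles: 2 have a profitable deviation, 254 do not.)

2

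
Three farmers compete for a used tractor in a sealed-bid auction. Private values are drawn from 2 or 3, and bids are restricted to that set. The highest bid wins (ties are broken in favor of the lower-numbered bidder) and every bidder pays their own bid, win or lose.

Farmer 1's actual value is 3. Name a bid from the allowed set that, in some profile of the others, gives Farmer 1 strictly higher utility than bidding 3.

2

Suppose Farmer 2 bids 2 and Farmer 3 bids 2.
Bid 3: wins, pays 3, utility 3 - 3 = 0.
Bid 2: wins, pays 2, utility 3 - 2 = 1.
So bidding 2 beats truth here (1 > 0).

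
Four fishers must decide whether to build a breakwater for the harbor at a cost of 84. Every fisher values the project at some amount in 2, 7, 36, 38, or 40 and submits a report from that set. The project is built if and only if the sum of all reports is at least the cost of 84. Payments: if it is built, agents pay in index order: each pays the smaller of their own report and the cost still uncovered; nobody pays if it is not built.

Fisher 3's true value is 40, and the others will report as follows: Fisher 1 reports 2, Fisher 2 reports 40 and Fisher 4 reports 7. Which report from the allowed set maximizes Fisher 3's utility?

Report 2: project not built, utility 0.
Report 7: project not built, utility 0.
Report 36: project built, pays 36, utility 40 - 36 = 4.
Report 38: project built, pays 38, utility 40 - 38 = 2.
Report 40: project built, pays 40, utility 40 - 40 = 0.
The best choice is 36 with utility 4.

36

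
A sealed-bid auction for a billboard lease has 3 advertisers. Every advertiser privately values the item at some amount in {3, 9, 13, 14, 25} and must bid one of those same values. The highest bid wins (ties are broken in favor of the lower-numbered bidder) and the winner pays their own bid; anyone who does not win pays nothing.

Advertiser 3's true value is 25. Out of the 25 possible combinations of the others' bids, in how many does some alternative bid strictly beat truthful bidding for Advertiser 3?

9

Others bid (3, 3): truth gives 0; bid 9 gives 16 > 0. Violating.
Others bid (3, 9): truth gives 0; bid 13 gives 12 > 0. Violating.
Others bid (3, 13): truth gives 0; bid 14 gives 11 > 0. Violating.
Others bid (9, 3): truth gives 0; bid 13 gives 12 > 0. Violating.
Others bid (3, 14): truth gives 0; no alternative beats it.
Others bid (3, 25): truth gives 0; no alternative beats it.
(Checking all 25 profiles: 9 have a profitable deviation, 16 do not.)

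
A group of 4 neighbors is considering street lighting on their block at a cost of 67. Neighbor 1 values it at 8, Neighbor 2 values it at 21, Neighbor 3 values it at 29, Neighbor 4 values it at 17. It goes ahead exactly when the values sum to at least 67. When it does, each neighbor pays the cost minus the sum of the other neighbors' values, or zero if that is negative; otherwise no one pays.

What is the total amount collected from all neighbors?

43

Total value 75 ≥ cost 67, so it is built.
Neighbor 1: others sum to 67; max(0, 67 - 67) = 0.
Neighbor 2: others sum to 54; max(0, 67 - 54) = 13.
Neighbor 3: others sum to 46; max(0, 67 - 46) = 21.
Neighbor 4: others sum to 58; max(0, 67 - 58) = 9.
Total collected = 0 + 13 + 21 + 9 = 43.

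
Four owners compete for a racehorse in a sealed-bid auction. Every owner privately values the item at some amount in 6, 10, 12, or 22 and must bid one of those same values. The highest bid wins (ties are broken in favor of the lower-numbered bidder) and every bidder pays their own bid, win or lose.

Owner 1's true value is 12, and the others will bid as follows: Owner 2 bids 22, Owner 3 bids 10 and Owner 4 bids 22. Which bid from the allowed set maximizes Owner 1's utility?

6

Bid 6: loses but pays 6, utility -6.
Bid 10: loses but pays 10, utility -10.
Bid 12: loses but pays 12, utility -12.
Bid 22: wins, pays 22, utility 12 - 22 = -10.
The best choice is 6 with utility -6.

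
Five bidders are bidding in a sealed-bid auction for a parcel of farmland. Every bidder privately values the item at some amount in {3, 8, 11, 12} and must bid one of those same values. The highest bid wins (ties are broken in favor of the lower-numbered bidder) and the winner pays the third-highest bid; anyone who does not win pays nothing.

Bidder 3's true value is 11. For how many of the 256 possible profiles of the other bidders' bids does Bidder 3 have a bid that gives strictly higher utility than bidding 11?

32

Others bid (3, 3, 3, 12): truth gives 0; bid 12 gives 8 > 0. Violating.
Others bid (3, 3, 8, 12): truth gives 0; bid 12 gives 3 > 0. Violating.
Others bid (3, 3, 12, 3): truth gives 0; bid 12 gives 8 > 0. Violating.
Others bid (3, 3, 12, 8): truth gives 0; bid 12 gives 3 > 0. Violating.
Others bid (3, 3, 3, 3): truth gives 8; no alternative beats it.
Others bid (3, 3, 3, 8): truth gives 8; no alternative beats it.
(Checking all 256 profiles: 32 have a profitable deviation, 224 do not.)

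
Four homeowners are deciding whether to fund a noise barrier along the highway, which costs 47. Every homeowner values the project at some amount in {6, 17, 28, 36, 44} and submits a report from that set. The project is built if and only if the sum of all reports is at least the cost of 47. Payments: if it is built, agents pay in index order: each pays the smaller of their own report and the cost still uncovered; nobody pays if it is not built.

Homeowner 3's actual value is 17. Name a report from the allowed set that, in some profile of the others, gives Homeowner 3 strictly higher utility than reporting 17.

6

Suppose Homeowner 1 reports 6, Homeowner 2 reports 6 and Homeowner 4 reports 36.
Report 17: project built, pays 17, utility 17 - 17 = 0.
Report 6: project built, pays 6, utility 17 - 6 = 11.
So reporting 6 beats truth here (11 > 0).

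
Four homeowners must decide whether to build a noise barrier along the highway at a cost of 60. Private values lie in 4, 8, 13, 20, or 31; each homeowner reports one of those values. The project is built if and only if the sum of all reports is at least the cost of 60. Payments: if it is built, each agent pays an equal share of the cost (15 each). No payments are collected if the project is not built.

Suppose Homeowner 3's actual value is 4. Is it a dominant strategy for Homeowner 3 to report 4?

Yes

Check each profile of the others' reports and compare truth against every alternative report.
Others report (4, 20, 31): truth gives 0, best alternative gives -11.
Others report (4, 31, 20): truth gives 0, best alternative gives -11.
Others report (8, 13, 31): truth gives 0, best alternative gives -11.
Others report (8, 31, 13): truth gives 0, best alternative gives -11.
Others report (13, 8, 31): truth gives 0, best alternative gives -11.
Others report (13, 20, 20): truth gives 0, best alternative gives -11.
(Remaining 119 profiles checked similarly; truth is weakly best in each.)
In every case the truthful report is at least as good as any alternative, so it is a dominant strategy.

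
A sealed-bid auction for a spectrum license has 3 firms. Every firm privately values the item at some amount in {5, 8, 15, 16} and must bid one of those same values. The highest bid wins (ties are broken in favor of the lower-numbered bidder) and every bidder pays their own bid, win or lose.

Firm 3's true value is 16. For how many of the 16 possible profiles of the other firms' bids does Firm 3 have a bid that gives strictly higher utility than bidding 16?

Others bid (5, 5): truth gives 0; bid 8 gives 8 > 0. Violating.
Others bid (5, 8): truth gives 0; bid 15 gives 1 > 0. Violating.
Others bid (5, 16): truth gives -16; bid 5 gives -5 > -16. Violating.
Others bid (8, 5): truth gives 0; bid 15 gives 1 > 0. Violating.
Others bid (5, 15): truth gives 0; no alternative beats it.
Others bid (8, 15): truth gives 0; no alternative beats it.
(Checking all 16 profiles: 11 have a profitable deviation, 5 do not.)

11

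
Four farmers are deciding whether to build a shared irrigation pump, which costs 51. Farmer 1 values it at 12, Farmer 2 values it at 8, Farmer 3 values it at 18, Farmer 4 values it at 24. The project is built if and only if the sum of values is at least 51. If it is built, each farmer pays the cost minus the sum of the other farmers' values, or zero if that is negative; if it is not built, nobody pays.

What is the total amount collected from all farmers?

21

Total value 62 ≥ cost 51, so it is built.
Farmer 1: others sum to 50; max(0, 51 - 50) = 1.
Farmer 2: others sum to 54; max(0, 51 - 54) = 0.
Farmer 3: others sum to 44; max(0, 51 - 44) = 7.
Farmer 4: others sum to 38; max(0, 51 - 38) = 13.
Total collected = 1 + 0 + 7 + 13 = 21.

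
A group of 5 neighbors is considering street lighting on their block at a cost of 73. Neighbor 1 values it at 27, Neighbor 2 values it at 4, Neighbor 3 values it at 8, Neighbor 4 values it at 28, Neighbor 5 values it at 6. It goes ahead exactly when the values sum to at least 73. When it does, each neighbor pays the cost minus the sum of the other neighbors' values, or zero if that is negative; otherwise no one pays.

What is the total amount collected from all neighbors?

73

Total value 73 ≥ cost 73, so it is built.
Neighbor 1: others sum to 46; max(0, 73 - 46) = 27.
Neighbor 2: others sum to 69; max(0, 73 - 69) = 4.
Neighbor 3: others sum to 65; max(0, 73 - 65) = 8.
Neighbor 4: others sum to 45; max(0, 73 - 45) = 28.
Neighbor 5: others sum to 67; max(0, 73 - 67) = 6.
Total collected = 27 + 4 + 8 + 28 + 6 = 73.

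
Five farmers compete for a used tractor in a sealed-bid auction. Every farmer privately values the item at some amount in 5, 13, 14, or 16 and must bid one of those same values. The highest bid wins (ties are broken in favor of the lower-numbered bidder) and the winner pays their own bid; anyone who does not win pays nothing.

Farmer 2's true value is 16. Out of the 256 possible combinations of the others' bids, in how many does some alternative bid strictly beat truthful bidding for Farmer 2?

Others bid (5, 5, 5, 5): truth gives 0; bid 13 gives 3 > 0. Violating.
Others bid (5, 5, 5, 13): truth gives 0; bid 13 gives 3 > 0. Violating.
Others bid (5, 5, 5, 14): truth gives 0; bid 14 gives 2 > 0. Violating.
Others bid (5, 5, 13, 5): truth gives 0; bid 13 gives 3 > 0. Violating.
Others bid (5, 5, 5, 16): truth gives 0; no alternative beats it.
Others bid (5, 5, 13, 16): truth gives 0; no alternative beats it.
(Checking all 256 profiles: 54 have a profitable deviation, 202 do not.)

54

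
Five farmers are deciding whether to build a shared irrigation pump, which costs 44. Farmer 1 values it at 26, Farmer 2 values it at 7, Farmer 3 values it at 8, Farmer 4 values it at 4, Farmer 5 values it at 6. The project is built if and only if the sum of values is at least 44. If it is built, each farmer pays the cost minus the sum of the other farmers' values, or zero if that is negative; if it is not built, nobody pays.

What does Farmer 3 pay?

1

Total value 51 ≥ cost 44, so the project is built.
The other farmers' values sum to 43.
Cost minus that sum is 44 - 43 = 1.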